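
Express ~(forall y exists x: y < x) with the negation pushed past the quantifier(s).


Negation flips each quantifier (∀↔∃) and negates the inner predicate.
¬(forall y exists x: φ) = exists y forall x: ¬φ.

exists y forall x: ~(y < x)


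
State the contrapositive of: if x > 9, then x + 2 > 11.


The contrapositive of (P → Q) is (¬Q → ¬P); it is logically equivalent to the original.
Here P = 'x > 9' and Q = 'x + 2 > 11'.

If not (x + 2 > 11), then not (x > 9).


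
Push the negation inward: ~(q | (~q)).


De Morgan: the negation of a disjunction is the conjunction of the negations.
Distribute ~ across |, flipping it to &, and negate each literal.

(~q) & q


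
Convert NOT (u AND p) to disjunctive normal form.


Step 1: Apply De Morgan: ¬(u ∧ p) = ¬u ∨ ¬p.

(NOT u) OR (NOT p)


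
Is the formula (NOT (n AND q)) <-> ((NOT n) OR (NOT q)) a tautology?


Build the truth table over {n, q}:
n | q | φ
---------
F | F | T
T | F | T
F | T | T
T | T | T
Every row evaluates to true.

Yes, it is a tautology.


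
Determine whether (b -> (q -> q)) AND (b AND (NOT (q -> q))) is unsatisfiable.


Truth table over {b, q}:
b | q | φ
---------
F | F | F
T | F | F
F | T | F
T | T | F
Every row is false.

Yes, it is a contradiction.


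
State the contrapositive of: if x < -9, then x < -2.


The contrapositive of (P → Q) is (¬Q → ¬P); it is logically equivalent to the original.
Here P = 'x < -9' and Q = 'x < -2'.

If not (x < -2), then not (x < -9).


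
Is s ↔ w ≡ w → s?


Compare truth tables:
s | w | φ | ψ
-------------
F | F | T | T
T | F | F | T
F | T | F | F
T | T | T | T
They differ at row 2 (s=T, w=F): φ=F but ψ=T.

No, they are not logically equivalent.


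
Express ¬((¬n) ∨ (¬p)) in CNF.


Step 1: Apply De Morgan: ¬((¬n) ∨ (¬p)) = ¬(¬n) ∧ ¬(¬p).
Step 2: Eliminate any double negations (¬¬X = X).

n ∧ p


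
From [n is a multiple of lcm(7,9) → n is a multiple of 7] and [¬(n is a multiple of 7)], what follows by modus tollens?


Modus tollens: from (P → Q) and ¬Q, infer ¬P.
Q = 'n is a multiple of 7' is denied; since P → Q, P must also fail.

Not (n is a multiple of lcm(7,9)).


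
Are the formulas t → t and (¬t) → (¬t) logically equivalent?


Compare truth tables:
t | φ | ψ
---------
F | T | T
T | T | T
The columns φ and ψ agree on every row.

Yes, they are logically equivalent.


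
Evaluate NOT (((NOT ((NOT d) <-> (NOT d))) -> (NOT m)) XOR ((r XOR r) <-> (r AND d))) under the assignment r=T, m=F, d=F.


Substitute r=T, m=F, d=F:
… (earlier sub-steps elided)
NOT d = T
(NOT d) <-> (NOT d) = T <-> T = T
NOT ((NOT d) <-> (NOT d)) = F
NOT m = T
(NOT ((NOT d) <-> (NOT d))) -> (NOT m) = F -> T = T
r XOR r = T XOR T = F
r AND d = T AND F = F
(r XOR r) <-> (r AND d) = F <-> F = T
((NOT ((NOT d) <-> (NOT d))) -> (NOT m)) XOR ((r XOR r) <-> (r AND d)) = T XOR T = F
NOT (((NOT ((NOT d) <-> (NOT d))) -> (NOT m)) XOR ((r XOR r) <-> (r AND d))) = T

T


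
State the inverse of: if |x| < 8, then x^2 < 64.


The inverse of (P → Q) is (¬P → ¬Q). It is equivalent to the converse, not to the original.
Here P = '|x| < 8' and Q = 'x^2 < 64'.

If not (|x| < 8), then not (x^2 < 64).


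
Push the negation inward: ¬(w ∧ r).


De Morgan: the negation of a conjunction is the disjunction of the negations.
Distribute ¬ across ∧, flipping it to ∨, and negate each literal.

(¬w) ∨ (¬r)


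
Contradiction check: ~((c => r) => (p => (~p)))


Truth table over {c, p, r}:
c | p | r | φ
-------------
False | False | False | False
True | False | False | False
False | True | False | True
True | True | False | False
False | False | True | False
True | False | True | False
False | True | True | True
True | True | True | True
Satisfying assignment at row 3: c=False, p=True, r=False gives True.

No, it is not a contradiction.


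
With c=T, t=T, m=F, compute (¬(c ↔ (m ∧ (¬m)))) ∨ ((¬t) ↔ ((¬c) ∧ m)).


Substitute c=T, t=T, m=F:
¬m = T
m ∧ (¬m) = F ∧ T = F
c ↔ (m ∧ (¬m)) = T ↔ F = F
¬(c ↔ (m ∧ (¬m))) = T
¬t = F
¬c = F
(¬c) ∧ m = F ∧ F = F
(¬t) ↔ ((¬c) ∧ m) = F ↔ F = T
(¬(c ↔ (m ∧ (¬m)))) ∨ ((¬t) ↔ ((¬c) ∧ m)) = T ∨ T = T

T


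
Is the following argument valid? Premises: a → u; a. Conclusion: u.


This matches the form of modus ponens: the conclusion follows in every model of the premises.

Valid.


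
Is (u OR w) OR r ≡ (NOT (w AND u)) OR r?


Compare truth tables:
r | u | w | φ | ψ
-----------------
F | F | F | F | T
T | F | F | T | T
F | T | F | T | T
T | T | F | T | T
F | F | T | T | T
T | F | T | T | T
F | T | T | T | F
T | T | T | T | T
They differ at row 1 (r=F, u=F, w=F): φ=F but ψ=T.

No, they are not logically equivalent.


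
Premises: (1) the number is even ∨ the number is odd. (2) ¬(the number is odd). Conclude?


Disjunctive syllogism: from (P ∨ Q) and ¬P, infer Q.
One disjunct, 'the number is odd', is ruled out; the other must hold.

the number is even


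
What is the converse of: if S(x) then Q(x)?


The converse of (P → Q) is (Q → P). It is not in general equivalent to the original.
Here P = 'S(x)' and Q = 'Q(x)'.

If Q(x), then S(x).


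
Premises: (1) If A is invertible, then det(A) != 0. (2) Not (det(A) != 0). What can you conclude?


Modus tollens: from (P → Q) and ¬Q, infer ¬P.
Q = 'det(A) != 0' is denied; since P → Q, P must also fail.

Not (A is invertible).


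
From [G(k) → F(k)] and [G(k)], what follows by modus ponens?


Modus ponens: from (P → Q) and P, infer Q.
P = 'G(k)' is asserted, and P → Q holds, so Q follows.

F(k).


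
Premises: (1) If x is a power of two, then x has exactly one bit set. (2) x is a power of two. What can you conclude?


Modus ponens: from (P → Q) and P, infer Q.
P = 'x is a power of two' is asserted, and P → Q holds, so Q follows.

x has exactly one bit set.


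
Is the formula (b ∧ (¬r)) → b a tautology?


Build the truth table over {b, r}:
b | r | φ
---------
F | F | T
T | F | T
F | T | T
T | T | T
Every row evaluates to true.

Yes, it is a tautology.


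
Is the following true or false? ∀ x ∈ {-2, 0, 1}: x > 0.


Evaluate the predicate on each element: -2:F, 0:F, 1:T.
Counterexample x = -2 fails the predicate.

F


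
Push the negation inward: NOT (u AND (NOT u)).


De Morgan: the negation of a conjunction is the disjunction of the negations.
Distribute NOT across AND, flipping it to OR, and negate each literal.

(NOT u) OR u


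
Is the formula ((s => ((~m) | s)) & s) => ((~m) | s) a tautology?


Build the truth table over {m, s}:
m | s | φ
---------
False | False | True
True | False | True
False | True | True
True | True | True
Every row evaluates to true.

Yes, it is a tautology.


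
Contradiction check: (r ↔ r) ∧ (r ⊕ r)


Truth table over {r}:
r | φ
-----
F | F
T | F
Every row is false.

Yes, it is a contradiction.


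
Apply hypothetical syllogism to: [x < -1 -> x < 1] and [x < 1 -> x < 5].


Hypothetical syllogism: from (P → Q) and (Q → R), infer (P → R).
Chain the two implications through the shared middle term 'x < 1'.

x < -1 -> x < 5


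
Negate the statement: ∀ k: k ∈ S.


¬(∀ x: φ) = ∃ x: ¬φ, and ¬(∃ x: φ) = ∀ x: ¬φ.
Apply to the universal statement.

∃ k: ¬(k ∈ S)


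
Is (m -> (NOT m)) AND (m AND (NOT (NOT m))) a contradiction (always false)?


Truth table over {m}:
m | φ
-----
F | F
T | F
Every row is false.

Yes, it is a contradiction.


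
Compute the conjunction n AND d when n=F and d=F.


Conjunction is true only when both operands are true.
Substitute: n=F, d=F.
F AND F evaluates to F.

F


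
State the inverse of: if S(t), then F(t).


The inverse of (P → Q) is (¬P → ¬Q). It is equivalent to the converse, not to the original.
Here P = 'S(t)' and Q = 'F(t)'.

If not (S(t)), then not (F(t)).


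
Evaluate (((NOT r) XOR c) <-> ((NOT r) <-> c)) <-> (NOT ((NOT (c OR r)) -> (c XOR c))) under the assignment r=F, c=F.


Substitute r=F, c=F:
… (earlier sub-steps elided)
(NOT r) XOR c = T XOR F = T
NOT r = T
(NOT r) <-> c = T <-> F = F
((NOT r) XOR c) <-> ((NOT r) <-> c) = T <-> F = F
c OR r = F OR F = F
NOT (c OR r) = T
c XOR c = F XOR F = F
(NOT (c OR r)) -> (c XOR c) = T -> F = F
NOT ((NOT (c OR r)) -> (c XOR c)) = T
(((NOT r) XOR c) <-> ((NOT r) <-> c)) <-> (NOT ((NOT (c OR r)) -> (c XOR c))) = F <-> T = F

F


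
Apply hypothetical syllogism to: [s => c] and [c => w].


Hypothetical syllogism: from (P → Q) and (Q → R), infer (P → R).
Chain the two implications through the shared middle term 'c'.

s => w


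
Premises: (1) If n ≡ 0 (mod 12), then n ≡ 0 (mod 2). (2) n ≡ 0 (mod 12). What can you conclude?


Modus ponens: from (P → Q) and P, infer Q.
P = 'n ≡ 0 (mod 12)' is asserted, and P → Q holds, so Q follows.

n ≡ 0 (mod 2).


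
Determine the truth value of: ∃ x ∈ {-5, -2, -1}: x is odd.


Evaluate the predicate on each element: -5:T, -2:F, -1:T.
Witness x = -5 satisfies the predicate.

T


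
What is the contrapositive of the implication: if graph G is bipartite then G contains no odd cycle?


The contrapositive of (P → Q) is (¬Q → ¬P); it is logically equivalent to the original.
Here P = 'graph G is bipartite' and Q = 'G contains no odd cycle'.

If not (G contains no odd cycle), then not (graph G is bipartite).


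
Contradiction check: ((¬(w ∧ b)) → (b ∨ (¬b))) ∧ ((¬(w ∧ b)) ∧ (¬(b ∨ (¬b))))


Truth table over {b, w}:
b | w | φ
---------
F | F | F
T | F | F
F | T | F
T | T | F
Every row is false.

Yes, it is a contradiction.


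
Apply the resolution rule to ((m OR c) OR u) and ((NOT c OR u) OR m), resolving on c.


The clauses contain complementary literals c and NOTc.
Resolution eliminates this pair and disjoins the remaining literals (merging duplicates).

(u OR m)


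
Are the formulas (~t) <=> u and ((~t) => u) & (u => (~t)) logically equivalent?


Compare truth tables:
t | u | φ | ψ
-------------
False | False | False | False
True | False | True | True
False | True | True | True
True | True | False | False
The columns φ and ψ agree on every row.

Yes, they are logically equivalent.


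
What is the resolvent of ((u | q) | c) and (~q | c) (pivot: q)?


The clauses contain complementary literals q and ~q.
Resolution eliminates this pair and disjoins the remaining literals (merging duplicates).

(c | u)


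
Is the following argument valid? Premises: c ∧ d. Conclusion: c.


This matches the form of conjunction elimination: the conclusion follows in every model of the premises.

Valid.


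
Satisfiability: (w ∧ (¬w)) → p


Search for a satisfying assignment over {p, w}.
Try p=F, w=F: the formula evaluates to T.
A satisfying assignment exists.

Satisfiable.


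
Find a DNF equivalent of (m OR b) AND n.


Step 1: Distribute ∧ over ∨: (m ∨ b) ∧ n = (m ∧ n) ∨ (b ∧ n).

(m AND n) OR (b AND n)


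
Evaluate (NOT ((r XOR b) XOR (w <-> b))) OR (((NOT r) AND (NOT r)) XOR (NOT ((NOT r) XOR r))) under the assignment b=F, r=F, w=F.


Substitute b=F, r=F, w=F:
… (earlier sub-steps elided)
(r XOR b) XOR (w <-> b) = F XOR T = T
NOT ((r XOR b) XOR (w <-> b)) = F
NOT r = T
NOT r = T
(NOT r) AND (NOT r) = T AND T = T
NOT r = T
(NOT r) XOR r = T XOR F = T
NOT ((NOT r) XOR r) = F
((NOT r) AND (NOT r)) XOR (NOT ((NOT r) XOR r)) = T XOR F = T
(NOT ((r XOR b) XOR (w <-> b))) OR (((NOT r) AND (NOT r)) XOR (NOT ((NOT r) XOR r))) = F OR T = T

T


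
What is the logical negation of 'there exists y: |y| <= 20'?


¬(for all x: φ) = there exists x: ¬φ, and ¬(there exists x: φ) = for all x: ¬φ.
Apply to the existential statement.

for all y: NOT(|y| <= 20)


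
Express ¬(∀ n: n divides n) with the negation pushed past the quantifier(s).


¬(∀ x: φ) = ∃ x: ¬φ, and ¬(∃ x: φ) = ∀ x: ¬φ.
Apply to the universal statement.

∃ n: ¬(n divides n)


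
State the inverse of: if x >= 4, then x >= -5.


The inverse of (P → Q) is (¬P → ¬Q). It is equivalent to the converse, not to the original.
Here P = 'x >= 4' and Q = 'x >= -5'.

If not (x >= 4), then not (x >= -5).


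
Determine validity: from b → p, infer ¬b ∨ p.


This matches the form of material implication: the conclusion follows in every model of the premises.

Valid.


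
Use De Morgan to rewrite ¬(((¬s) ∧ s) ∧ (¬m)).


De Morgan: the negation of a conjunction is the disjunction of the negations.
Distribute ¬ across ∧, flipping it to ∨, and negate each literal.

(s ∨ (¬s)) ∨ m


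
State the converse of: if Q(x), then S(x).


The converse of (P → Q) is (Q → P). It is not in general equivalent to the original.
Here P = 'Q(x)' and Q = 'S(x)'.

If S(x), then Q(x).


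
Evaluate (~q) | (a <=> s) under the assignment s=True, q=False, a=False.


Substitute s=True, q=False, a=False:
~q = True
a <=> s = False <=> True = False
(~q) | (a <=> s) = True | False = True

True


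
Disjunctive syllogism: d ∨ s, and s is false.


Disjunctive syllogism: from (P ∨ Q) and ¬P, infer Q.
One disjunct, 's', is ruled out; the other must hold.

d


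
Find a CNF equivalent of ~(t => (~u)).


Step 1: Rewrite t → (¬u) as ¬t ∨ (¬u).
Step 2: Negate: ¬(¬t ∨ (¬u)) = t ∧ ¬(¬u) (De Morgan + double negation).
Step 3: Eliminate any double negations (¬¬X = X).

t & u


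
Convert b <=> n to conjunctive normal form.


Step 1: Rewrite b ↔ n as (b → n) ∧ (n → b).
Step 2: Rewrite each implication as a disjunction.

((~b) | n) & ((~n) | b)


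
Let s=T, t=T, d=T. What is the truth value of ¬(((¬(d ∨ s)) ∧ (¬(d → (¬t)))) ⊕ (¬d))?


Substitute s=T, t=T, d=T:
d ∨ s = T ∨ T = T
¬(d ∨ s) = F
¬t = F
d → (¬t) = T → F = F
¬(d → (¬t)) = T
(¬(d ∨ s)) ∧ (¬(d → (¬t))) = F ∧ T = F
¬d = F
((¬(d ∨ s)) ∧ (¬(d → (¬t)))) ⊕ (¬d) = F ⊕ F = F
¬(((¬(d ∨ s)) ∧ (¬(d → (¬t)))) ⊕ (¬d)) = T

T


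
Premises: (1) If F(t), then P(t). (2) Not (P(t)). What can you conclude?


Modus tollens: from (P → Q) and ¬Q, infer ¬P.
Q = 'P(t)' is denied; since P → Q, P must also fail.

Not (F(t)).


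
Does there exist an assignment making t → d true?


Search for a satisfying assignment over {d, t}.
Try d=F, t=F: the formula evaluates to T.
A satisfying assignment exists.

Satisfiable.


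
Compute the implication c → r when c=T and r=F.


Implication is false only when antecedent is true and consequent is false.
Substitute: c=T, r=F.
T → F evaluates to F.

F


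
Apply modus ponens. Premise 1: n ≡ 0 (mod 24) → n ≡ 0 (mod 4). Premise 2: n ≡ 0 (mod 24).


Modus ponens: from (P → Q) and P, infer Q.
P = 'n ≡ 0 (mod 24)' is asserted, and P → Q holds, so Q follows.

n ≡ 0 (mod 4).


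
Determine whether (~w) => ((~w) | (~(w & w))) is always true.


Build the truth table over {w}:
w | φ
-----
False | True
True | True
Every row evaluates to true.

Yes, it is a tautology.


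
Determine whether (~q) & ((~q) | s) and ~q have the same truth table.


Compare truth tables:
q | s | φ | ψ
-------------
False | False | True | True
True | False | False | False
False | True | True | True
True | True | False | False
The columns φ and ψ agree on every row.

Yes, they are logically equivalent.


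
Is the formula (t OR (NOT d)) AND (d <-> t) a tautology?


Build the truth table over {d, t}:
d | t | φ
---------
F | F | T
T | F | F
F | T | F
T | T | T
Counterexample at row 2: with d=T, t=F, the formula is F.

No, it is not a tautology.


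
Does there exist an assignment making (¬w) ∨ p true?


Search for a satisfying assignment over {p, w}.
Try p=F, w=F: the formula evaluates to T.
A satisfying assignment exists.

Satisfiable.


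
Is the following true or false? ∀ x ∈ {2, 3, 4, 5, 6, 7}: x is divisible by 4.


Evaluate the predicate on each element: 2:F, 3:F, 4:T, 5:F, 6:F, 7:F.
Counterexample x = 2 fails the predicate.

F


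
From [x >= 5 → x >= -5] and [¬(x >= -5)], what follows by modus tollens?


Modus tollens: from (P → Q) and ¬Q, infer ¬P.
Q = 'x >= -5' is denied; since P → Q, P must also fail.

Not (x >= 5).


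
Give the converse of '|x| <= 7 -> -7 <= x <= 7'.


The converse of (P → Q) is (Q → P). It is not in general equivalent to the original.
Here P = '|x| <= 7' and Q = '-7 <= x <= 7'.

If -7 <= x <= 7, then |x| <= 7.


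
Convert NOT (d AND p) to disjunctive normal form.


Step 1: Apply De Morgan: ¬(d ∧ p) = ¬d ∨ ¬p.

(NOT d) OR (NOT p)


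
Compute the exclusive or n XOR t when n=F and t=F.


Exclusive or is true when exactly one operand is true.
Substitute: n=F, t=F.
F XOR F evaluates to F.

F


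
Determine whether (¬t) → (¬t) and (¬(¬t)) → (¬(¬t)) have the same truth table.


Compare truth tables:
t | φ | ψ
---------
F | T | T
T | T | T
The columns φ and ψ agree on every row.

Yes, they are logically equivalent.


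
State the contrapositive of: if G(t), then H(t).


The contrapositive of (P → Q) is (¬Q → ¬P); it is logically equivalent to the original.
Here P = 'G(t)' and Q = 'H(t)'.

If not (H(t)), then not (G(t)).


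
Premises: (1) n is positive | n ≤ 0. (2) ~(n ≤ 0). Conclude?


Disjunctive syllogism: from (P ∨ Q) and ¬P, infer Q.
One disjunct, 'n ≤ 0', is ruled out; the other must hold.

n is positive


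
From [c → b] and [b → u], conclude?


Hypothetical syllogism: from (P → Q) and (Q → R), infer (P → R).
Chain the two implications through the shared middle term 'b'.

c → u


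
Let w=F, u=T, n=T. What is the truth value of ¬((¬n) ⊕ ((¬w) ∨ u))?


Substitute w=F, u=T, n=T:
¬n = F
¬w = T
(¬w) ∨ u = T ∨ T = T
(¬n) ⊕ ((¬w) ∨ u) = F ⊕ T = T
¬((¬n) ⊕ ((¬w) ∨ u)) = F

F


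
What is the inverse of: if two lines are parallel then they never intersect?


The inverse of (P → Q) is (¬P → ¬Q). It is equivalent to the converse, not to the original.
Here P = 'two lines are parallel' and Q = 'they never intersect'.

If not (two lines are parallel), then not (they never intersect).


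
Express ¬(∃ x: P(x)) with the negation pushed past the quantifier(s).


¬(∀ x: φ) = ∃ x: ¬φ, and ¬(∃ x: φ) = ∀ x: ¬φ.
Apply to the existential statement.

∀ x: ¬(P(x))


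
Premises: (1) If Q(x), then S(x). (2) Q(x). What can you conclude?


Modus ponens: from (P → Q) and P, infer Q.
P = 'Q(x)' is asserted, and P → Q holds, so Q follows.

S(x).


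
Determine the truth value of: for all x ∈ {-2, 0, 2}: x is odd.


Evaluate the predicate on each element: -2:F, 0:F, 2:F.
Counterexample x = -2 fails the predicate.

F


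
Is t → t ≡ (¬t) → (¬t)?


Compare truth tables:
t | φ | ψ
---------
F | T | T
T | T | T
The columns φ and ψ agree on every row.

Yes, they are logically equivalent.


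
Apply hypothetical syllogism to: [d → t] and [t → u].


Hypothetical syllogism: from (P → Q) and (Q → R), infer (P → R).
Chain the two implications through the shared middle term 't'.

d → u


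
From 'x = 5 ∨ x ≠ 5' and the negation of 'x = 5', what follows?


Disjunctive syllogism: from (P ∨ Q) and ¬P, infer Q.
One disjunct, 'x = 5', is ruled out; the other must hold.

x ≠ 5


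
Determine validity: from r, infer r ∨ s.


This matches the form of disjunction introduction: the conclusion follows in every model of the premises.

Valid.


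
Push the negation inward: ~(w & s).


De Morgan: the negation of a conjunction is the disjunction of the negations.
Distribute ~ across &, flipping it to |, and negate each literal.

(~w) | (~s)


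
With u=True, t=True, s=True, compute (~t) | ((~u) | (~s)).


Substitute u=True, t=True, s=True:
~t = False
~u = False
~s = False
(~u) | (~s) = False | False = False
(~t) | ((~u) | (~s)) = False | False = False

False


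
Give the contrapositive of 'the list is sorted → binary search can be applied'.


The contrapositive of (P → Q) is (¬Q → ¬P); it is logically equivalent to the original.
Here P = 'the list is sorted' and Q = 'binary search can be applied'.

If not (binary search can be applied), then not (the list is sorted).


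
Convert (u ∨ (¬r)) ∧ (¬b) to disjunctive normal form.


Step 1: Distribute ∧ over ∨: (u ∨ (¬r)) ∧ (¬b) = (u ∧ (¬b)) ∨ ((¬r) ∧ (¬b)).

(u ∧ (¬b)) ∨ ((¬r) ∧ (¬b))


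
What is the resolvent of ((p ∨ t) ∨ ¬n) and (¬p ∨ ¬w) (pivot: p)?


The clauses contain complementary literals p and ¬p.
Resolution eliminates this pair and disjoins the remaining literals (merging duplicates).

((t ∨ ¬n) ∨ ¬w)


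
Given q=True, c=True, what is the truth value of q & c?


Conjunction is true only when both operands are true.
Substitute: q=True, c=True.
True & True evaluates to True.

True


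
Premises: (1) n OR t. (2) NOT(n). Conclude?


Disjunctive syllogism: from (P ∨ Q) and ¬P, infer Q.
One disjunct, 'n', is ruled out; the other must hold.

t


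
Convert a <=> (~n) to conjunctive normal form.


Step 1: Rewrite a ↔ (¬n) as (a → (¬n)) ∧ ((¬n) → a).
Step 2: Rewrite each implication as a disjunction.
Step 3: Eliminate any double negations (¬¬X = X).

((~a) | (~n)) & (n | a)


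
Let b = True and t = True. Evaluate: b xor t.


Exclusive or is true when exactly one operand is true.
Substitute: b=True, t=True.
True xor True evaluates to False.

False


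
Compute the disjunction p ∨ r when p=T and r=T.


Disjunction is false only when both operands are false.
Substitute: p=T, r=T.
T ∨ T evaluates to T.

T


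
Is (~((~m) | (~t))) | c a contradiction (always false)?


Truth table over {c, m, t}:
c | m | t | φ
-------------
False | False | False | False
True | False | False | True
False | True | False | False
True | True | False | True
False | False | True | False
True | False | True | True
False | True | True | True
True | True | True | True
Satisfying assignment at row 2: c=True, m=False, t=False gives True.

No, it is not a contradiction.


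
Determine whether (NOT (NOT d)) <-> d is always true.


Build the truth table over {d}:
d | φ
-----
F | T
T | T
Every row evaluates to true.

Yes, it is a tautology.


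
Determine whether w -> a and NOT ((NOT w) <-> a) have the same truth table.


Compare truth tables:
a | w | φ | ψ
-------------
F | F | T | T
T | F | T | F
F | T | F | F
T | T | T | T
They differ at row 2 (a=T, w=F): φ=T but ψ=F.

No, they are not logically equivalent.


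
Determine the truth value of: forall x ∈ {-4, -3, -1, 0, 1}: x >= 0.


Evaluate the predicate on each element: -4:False, -3:False, -1:False, 0:True, 1:True.
Counterexample x = -4 fails the predicate.

False


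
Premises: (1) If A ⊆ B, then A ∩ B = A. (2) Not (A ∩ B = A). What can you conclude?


Modus tollens: from (P → Q) and ¬Q, infer ¬P.
Q = 'A ∩ B = A' is denied; since P → Q, P must also fail.

Not (A ⊆ B).


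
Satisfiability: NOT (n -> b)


Search for a satisfying assignment over {b, n}.
Try b=F, n=T: the formula evaluates to T.
A satisfying assignment exists.

Satisfiable.


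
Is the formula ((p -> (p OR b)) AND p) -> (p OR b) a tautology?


Build the truth table over {b, p}:
b | p | φ
---------
F | F | T
T | F | T
F | T | T
T | T | T
Every row evaluates to true.

Yes, it is a tautology.


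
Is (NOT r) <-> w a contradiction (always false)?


Truth table over {r, w}:
r | w | φ
---------
F | F | F
T | F | T
F | T | T
T | T | F
Satisfying assignment at row 2: r=T, w=F gives T.

No, it is not a contradiction.


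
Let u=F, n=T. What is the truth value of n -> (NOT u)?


Substitute u=F, n=T:
NOT u = T
n -> (NOT u) = T -> T = T

T


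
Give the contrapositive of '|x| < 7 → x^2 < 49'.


The contrapositive of (P → Q) is (¬Q → ¬P); it is logically equivalent to the original.
Here P = '|x| < 7' and Q = 'x^2 < 49'.

If not (x^2 < 49), then not (|x| < 7).


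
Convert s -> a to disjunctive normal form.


Step 1: Rewrite s → a as ¬s ∨ a.

(NOT s) OR a


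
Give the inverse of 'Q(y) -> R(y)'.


The inverse of (P → Q) is (¬P → ¬Q). It is equivalent to the converse, not to the original.
Here P = 'Q(y)' and Q = 'R(y)'.

If not (Q(y)), then not (R(y)).


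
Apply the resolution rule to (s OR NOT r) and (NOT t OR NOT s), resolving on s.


The clauses contain complementary literals s and NOTs.
Resolution eliminates this pair and disjoins the remaining literals (merging duplicates).

(NOT r OR NOT t)


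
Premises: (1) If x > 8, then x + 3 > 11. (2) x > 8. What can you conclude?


Modus ponens: from (P → Q) and P, infer Q.
P = 'x > 8' is asserted, and P → Q holds, so Q follows.

x + 3 > 11.


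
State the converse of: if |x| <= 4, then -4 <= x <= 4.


The converse of (P → Q) is (Q → P). It is not in general equivalent to the original.
Here P = '|x| <= 4' and Q = '-4 <= x <= 4'.

If -4 <= x <= 4, then |x| <= 4.


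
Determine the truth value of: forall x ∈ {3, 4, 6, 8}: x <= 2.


Evaluate the predicate on each element: 3:False, 4:False, 6:False, 8:False.
Counterexample x = 3 fails the predicate.

False


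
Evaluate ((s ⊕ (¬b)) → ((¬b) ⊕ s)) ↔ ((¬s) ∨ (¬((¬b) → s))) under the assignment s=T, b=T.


Substitute s=T, b=T:
… (earlier sub-steps elided)
s ⊕ (¬b) = T ⊕ F = T
¬b = F
(¬b) ⊕ s = F ⊕ T = T
(s ⊕ (¬b)) → ((¬b) ⊕ s) = T → T = T
¬s = F
¬b = F
(¬b) → s = F → T = T
¬((¬b) → s) = F
(¬s) ∨ (¬((¬b) → s)) = F ∨ F = F
((s ⊕ (¬b)) → ((¬b) ⊕ s)) ↔ ((¬s) ∨ (¬((¬b) → s))) = T ↔ F = F

F


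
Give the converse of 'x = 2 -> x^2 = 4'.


The converse of (P → Q) is (Q → P). It is not in general equivalent to the original.
Here P = 'x = 2' and Q = 'x^2 = 4'.

If x^2 = 4, then x = 2.


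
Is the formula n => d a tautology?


Build the truth table over {d, n}:
d | n | φ
---------
False | False | True
True | False | True
False | True | False
True | True | True
Counterexample at row 3: with d=False, n=True, the formula is False.

No, it is not a tautology.


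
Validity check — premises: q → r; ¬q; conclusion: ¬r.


This is denying the antecedent (fallacy). There exist truth assignments where the premises are all true but the conclusion is false.

Invalid.


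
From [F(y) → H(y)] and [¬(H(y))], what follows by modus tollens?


Modus tollens: from (P → Q) and ¬Q, infer ¬P.
Q = 'H(y)' is denied; since P → Q, P must also fail.

Not (F(y)).


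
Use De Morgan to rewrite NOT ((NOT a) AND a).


De Morgan: the negation of a conjunction is the disjunction of the negations.
Distribute NOT across AND, flipping it to OR, and negate each literal.

a OR (NOT a)


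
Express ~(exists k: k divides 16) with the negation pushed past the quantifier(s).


¬(forall x: φ) = exists x: ¬φ, and ¬(exists x: φ) = forall x: ¬φ.
Apply to the existential statement.

forall k: ~(k divides 16)


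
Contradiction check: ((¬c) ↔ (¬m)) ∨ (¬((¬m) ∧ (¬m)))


Truth table over {c, m}:
c | m | φ
---------
F | F | T
T | F | F
F | T | T
T | T | T
Satisfying assignment at row 1: c=F, m=F gives T.

No, it is not a contradiction.


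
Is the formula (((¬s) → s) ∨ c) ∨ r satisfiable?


Search for a satisfying assignment over {c, r, s}.
Try c=T, r=F, s=F: the formula evaluates to T.
A satisfying assignment exists.

Satisfiable.


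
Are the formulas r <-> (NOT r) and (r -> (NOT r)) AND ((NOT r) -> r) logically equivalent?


Compare truth tables:
r | φ | ψ
---------
F | F | F
T | F | F
The columns φ and ψ agree on every row.

Yes, they are logically equivalent.


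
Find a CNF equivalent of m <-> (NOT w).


Step 1: Rewrite m ↔ (¬w) as (m → (¬w)) ∧ ((¬w) → m).
Step 2: Rewrite each implication as a disjunction.
Step 3: Eliminate any double negations (¬¬X = X).

((NOT m) OR (NOT w)) AND (w OR m)


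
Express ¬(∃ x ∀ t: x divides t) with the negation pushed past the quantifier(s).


Negation flips each quantifier (∀↔∃) and negates the inner predicate.
¬(∃ x ∀ t: φ) = ∀ x ∃ t: ¬φ.

∀ x ∃ t: ¬(x divides t)


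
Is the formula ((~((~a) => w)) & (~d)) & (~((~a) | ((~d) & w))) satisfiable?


Check all 8 assignments over {a, d, w}:
a | d | w | φ
-------------
False | False | False | False
True | False | False | False
False | True | False | False
True | True | False | False
False | False | True | False
True | False | True | False
False | True | True | False
True | True | True | False
No assignment makes the formula true.

Unsatisfiable.


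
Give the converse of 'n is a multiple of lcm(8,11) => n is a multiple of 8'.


The converse of (P → Q) is (Q → P). It is not in general equivalent to the original.
Here P = 'n is a multiple of lcm(8,11)' and Q = 'n is a multiple of 8'.

If n is a multiple of 8, then n is a multiple of lcm(8,11).


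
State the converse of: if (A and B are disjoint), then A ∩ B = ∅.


The converse of (P → Q) is (Q → P). It is not in general equivalent to the original.
Here P = '(A and B are disjoint)' and Q = 'A ∩ B = ∅'.

If A ∩ B = ∅, then (A and B are disjoint).


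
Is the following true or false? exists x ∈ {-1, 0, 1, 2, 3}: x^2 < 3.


Evaluate the predicate on each element: -1:True, 0:True, 1:True, 2:False, 3:False.
Witness x = -1 satisfies the predicate.

True


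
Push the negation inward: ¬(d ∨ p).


De Morgan: the negation of a disjunction is the conjunction of the negations.
Distribute ¬ across ∨, flipping it to ∧, and negate each literal.

(¬d) ∧ (¬p)


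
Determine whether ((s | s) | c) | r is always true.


Build the truth table over {c, r, s}:
c | r | s | φ
-------------
False | False | False | False
True | False | False | True
False | True | False | True
True | True | False | True
False | False | True | True
True | False | True | True
False | True | True | True
True | True | True | True
Counterexample at row 1: with c=False, r=False, s=False, the formula is False.

No, it is not a tautology.


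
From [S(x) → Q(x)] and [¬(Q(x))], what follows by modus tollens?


Modus tollens: from (P → Q) and ¬Q, infer ¬P.
Q = 'Q(x)' is denied; since P → Q, P must also fail.

Not (S(x)).


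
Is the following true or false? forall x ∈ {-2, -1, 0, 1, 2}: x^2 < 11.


Evaluate the predicate on each element: -2:True, -1:True, 0:True, 1:True, 2:True.
Every element satisfies the predicate.

True


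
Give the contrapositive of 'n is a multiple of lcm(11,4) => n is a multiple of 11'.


The contrapositive of (P → Q) is (¬Q → ¬P); it is logically equivalent to the original.
Here P = 'n is a multiple of lcm(11,4)' and Q = 'n is a multiple of 11'.

If not (n is a multiple of 11), then not (n is a multiple of lcm(11,4)).


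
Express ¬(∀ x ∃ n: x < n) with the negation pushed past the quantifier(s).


Negation flips each quantifier (∀↔∃) and negates the inner predicate.
¬(∀ x ∃ n: φ) = ∃ x ∀ n: ¬φ.

∃ x ∀ n: ¬(x < n)


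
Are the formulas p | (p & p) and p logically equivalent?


Compare truth tables:
p | φ | ψ
---------
False | False | False
True | True | True
The columns φ and ψ agree on every row.

Yes, they are logically equivalent.


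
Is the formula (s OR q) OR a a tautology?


Build the truth table over {a, q, s}:
a | q | s | φ
-------------
F | F | F | F
T | F | F | T
F | T | F | T
T | T | F | T
F | F | T | T
T | F | T | T
F | T | T | T
T | T | T | T
Counterexample at row 1: with a=F, q=F, s=F, the formula is F.

No, it is not a tautology.


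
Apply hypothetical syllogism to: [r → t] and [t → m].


Hypothetical syllogism: from (P → Q) and (Q → R), infer (P → R).
Chain the two implications through the shared middle term 't'.

r → m


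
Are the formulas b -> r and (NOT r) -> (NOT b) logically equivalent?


Compare truth tables:
b | r | φ | ψ
-------------
F | F | T | T
T | F | F | F
F | T | T | T
T | T | T | T
The columns φ and ψ agree on every row.

Yes, they are logically equivalent.


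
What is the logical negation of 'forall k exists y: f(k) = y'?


Negation flips each quantifier (∀↔∃) and negates the inner predicate.
¬(forall k exists y: φ) = exists k forall y: ¬φ.

exists k forall y: ~(f(k) = y)


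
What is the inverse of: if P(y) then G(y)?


The inverse of (P → Q) is (¬P → ¬Q). It is equivalent to the converse, not to the original.
Here P = 'P(y)' and Q = 'G(y)'.

If not (P(y)), then not (G(y)).


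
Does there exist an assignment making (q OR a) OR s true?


Search for a satisfying assignment over {a, q, s}.
Try a=T, q=F, s=F: the formula evaluates to T.
A satisfying assignment exists.

Satisfiable.


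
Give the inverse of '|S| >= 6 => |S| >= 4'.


The inverse of (P → Q) is (¬P → ¬Q). It is equivalent to the converse, not to the original.
Here P = '|S| >= 6' and Q = '|S| >= 4'.

If not (|S| >= 6), then not (|S| >= 4).


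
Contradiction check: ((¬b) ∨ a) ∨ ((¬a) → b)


Truth table over {a, b}:
a | b | φ
---------
F | F | T
T | F | T
F | T | T
T | T | T
Satisfying assignment at row 1: a=F, b=F gives T.

No, it is not a contradiction.


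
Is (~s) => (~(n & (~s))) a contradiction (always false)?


Truth table over {n, s}:
n | s | φ
---------
False | False | True
True | False | False
False | True | True
True | True | True
Satisfying assignment at row 1: n=False, s=False gives True.

No, it is not a contradiction.


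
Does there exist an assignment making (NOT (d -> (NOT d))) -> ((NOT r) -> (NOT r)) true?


Search for a satisfying assignment over {d, r}.
Try d=F, r=F: the formula evaluates to T.
A satisfying assignment exists.

Satisfiable.


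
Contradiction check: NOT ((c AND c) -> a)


Truth table over {a, c}:
a | c | φ
---------
F | F | F
T | F | F
F | T | T
T | T | F
Satisfying assignment at row 3: a=F, c=T gives T.

No, it is not a contradiction.


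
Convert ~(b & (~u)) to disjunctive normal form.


Step 1: Apply De Morgan: ¬(b ∧ (¬u)) = ¬b ∨ ¬(¬u).
Step 2: Eliminate any double negations (¬¬X = X).

(~b) | u


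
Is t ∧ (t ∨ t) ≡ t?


Compare truth tables:
t | φ | ψ
---------
F | F | F
T | T | T
The columns φ and ψ agree on every row.

Yes, they are logically equivalent.


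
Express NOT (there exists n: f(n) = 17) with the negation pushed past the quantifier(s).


¬(for all x: φ) = there exists x: ¬φ, and ¬(there exists x: φ) = for all x: ¬φ.
Apply to the existential statement.

for all n: NOT(f(n) = 17)


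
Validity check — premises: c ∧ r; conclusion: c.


This matches the form of conjunction elimination: the conclusion follows in every model of the premises.

Valid.


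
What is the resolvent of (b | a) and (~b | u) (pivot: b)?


The clauses contain complementary literals b and ~b.
Resolution eliminates this pair and disjoins the remaining literals (merging duplicates).

(a | u)


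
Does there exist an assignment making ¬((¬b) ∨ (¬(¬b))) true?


Check all 2 assignments over {b}:
b | φ
-----
F | F
T | F
No assignment makes the formula true.

Unsatisfiable.


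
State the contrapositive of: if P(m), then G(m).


The contrapositive of (P → Q) is (¬Q → ¬P); it is logically equivalent to the original.
Here P = 'P(m)' and Q = 'G(m)'.

If not (G(m)), then not (P(m)).


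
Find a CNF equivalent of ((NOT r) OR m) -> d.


Step 1: Rewrite as ¬((¬r) ∨ m) ∨ d = (¬(¬r) ∧ ¬m) ∨ d.
Step 2: Distribute ∨ over ∧.
Step 3: Eliminate any double negations (¬¬X = X).

(r OR d) AND ((NOT m) OR d)


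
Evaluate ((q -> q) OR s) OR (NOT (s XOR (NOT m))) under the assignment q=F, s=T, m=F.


Substitute q=F, s=T, m=F:
q -> q = F -> F = T
(q -> q) OR s = T OR T = T
NOT m = T
s XOR (NOT m) = T XOR T = F
NOT (s XOR (NOT m)) = T
((q -> q) OR s) OR (NOT (s XOR (NOT m))) = T OR T = T

T


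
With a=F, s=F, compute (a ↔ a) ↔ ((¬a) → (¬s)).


Substitute a=F, s=F:
a ↔ a = F ↔ F = T
¬a = T
¬s = T
(¬a) → (¬s) = T → T = T
(a ↔ a) ↔ ((¬a) → (¬s)) = T ↔ T = T

T


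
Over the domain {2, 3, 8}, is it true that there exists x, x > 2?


Evaluate the predicate on each element: 2:F, 3:T, 8:T.
Witness x = 3 satisfies the predicate.

T


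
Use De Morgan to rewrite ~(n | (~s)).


De Morgan: the negation of a disjunction is the conjunction of the negations.
Distribute ~ across |, flipping it to &, and negate each literal.

(~n) & s


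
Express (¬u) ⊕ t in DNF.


Step 1: (¬u) ⊕ t is true exactly when they disagree: ((¬u) ∧ ¬t) ∨ (¬(¬u) ∧ t).
Step 2: Eliminate any double negations (¬¬X = X).

((¬u) ∧ (¬t)) ∨ (u ∧ t)


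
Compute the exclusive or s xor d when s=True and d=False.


Exclusive or is true when exactly one operand is true.
Substitute: s=True, d=False.
True xor False evaluates to True.

True


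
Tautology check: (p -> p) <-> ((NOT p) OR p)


Build the truth table over {p}:
p | φ
-----
F | T
T | T
Every row evaluates to true.

Yes, it is a tautology.


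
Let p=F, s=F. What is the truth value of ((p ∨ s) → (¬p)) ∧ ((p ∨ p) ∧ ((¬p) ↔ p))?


Substitute p=F, s=F:
p ∨ s = F ∨ F = F
¬p = T
(p ∨ s) → (¬p) = F → T = T
p ∨ p = F ∨ F = F
¬p = T
(¬p) ↔ p = T ↔ F = F
(p ∨ p) ∧ ((¬p) ↔ p) = F ∧ F = F
((p ∨ s) → (¬p)) ∧ ((p ∨ p) ∧ ((¬p) ↔ p)) = T ∧ F = F

F


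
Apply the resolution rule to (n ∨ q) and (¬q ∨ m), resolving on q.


The clauses contain complementary literals q and ¬q.
Resolution eliminates this pair and disjoins the remaining literals (merging duplicates).

(n ∨ m)


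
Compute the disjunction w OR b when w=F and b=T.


Disjunction is false only when both operands are false.
Substitute: w=F, b=T.
F OR T evaluates to T.

T


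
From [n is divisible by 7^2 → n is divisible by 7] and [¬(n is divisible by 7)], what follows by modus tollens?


Modus tollens: from (P → Q) and ¬Q, infer ¬P.
Q = 'n is divisible by 7' is denied; since P → Q, P must also fail.

Not (n is divisible by 7^2).


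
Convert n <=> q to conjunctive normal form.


Step 1: Rewrite n ↔ q as (n → q) ∧ (q → n).
Step 2: Rewrite each implication as a disjunction.

((~n) | q) & ((~q) | n)


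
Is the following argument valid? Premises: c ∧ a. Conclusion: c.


This matches the form of conjunction elimination: the conclusion follows in every model of the premises.

Valid.


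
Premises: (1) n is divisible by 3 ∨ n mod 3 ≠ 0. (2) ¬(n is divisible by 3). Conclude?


Disjunctive syllogism: from (P ∨ Q) and ¬P, infer Q.
One disjunct, 'n is divisible by 3', is ruled out; the other must hold.

n mod 3 ≠ 0


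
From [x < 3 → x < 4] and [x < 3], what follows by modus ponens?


Modus ponens: from (P → Q) and P, infer Q.
P = 'x < 3' is asserted, and P → Q holds, so Q follows.

x < 4.


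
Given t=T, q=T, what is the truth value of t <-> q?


Biconditional is true when both operands have the same truth value.
Substitute: t=T, q=T.
T <-> T evaluates to T.

T


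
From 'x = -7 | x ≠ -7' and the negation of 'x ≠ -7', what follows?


Disjunctive syllogism: from (P ∨ Q) and ¬P, infer Q.
One disjunct, 'x ≠ -7', is ruled out; the other must hold.

x = -7


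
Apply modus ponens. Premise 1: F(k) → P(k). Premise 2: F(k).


Modus ponens: from (P → Q) and P, infer Q.
P = 'F(k)' is asserted, and P → Q holds, so Q follows.

P(k).
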